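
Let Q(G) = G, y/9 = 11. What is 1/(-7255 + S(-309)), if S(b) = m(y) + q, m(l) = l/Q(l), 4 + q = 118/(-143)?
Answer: -143/1038012 ≈ -0.00013776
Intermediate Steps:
y = 99 (y = 9*11 = 99)
q = -690/143 (q = -4 + 118/(-143) = -4 + 118*(-1/143) = -4 - 118/143 = -690/143 ≈ -4.8252)
m(l) = 1 (m(l) = l/l = 1)
S(b) = -547/143 (S(b) = 1 - 690/143 = -547/143)
1/(-7255 + S(-309)) = 1/(-7255 - 547/143) = 1/(-1038012/143) = -143/1038012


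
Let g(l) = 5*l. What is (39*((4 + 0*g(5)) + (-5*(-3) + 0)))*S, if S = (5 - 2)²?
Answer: 6669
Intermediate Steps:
S = 9 (S = 3² = 9)
(39*((4 + 0*g(5)) + (-5*(-3) + 0)))*S = (39*((4 + 0*(5*5)) + (-5*(-3) + 0)))*9 = (39*((4 + 0*25) + (15 + 0)))*9 = (39*((4 + 0) + 15))*9 = (39*(4 + 15))*9 = (39*19)*9 = 741*9 = 6669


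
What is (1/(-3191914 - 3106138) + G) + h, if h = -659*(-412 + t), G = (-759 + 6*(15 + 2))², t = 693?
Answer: 1552280876439/6298052 ≈ 2.4647e+5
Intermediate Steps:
G = 431649 (G = (-759 + 6*17)² = (-759 + 102)² = (-657)² = 431649)
h = -185179 (h = -659*(-412 + 693) = -659*281 = -185179)
(1/(-3191914 - 3106138) + G) + h = (1/(-3191914 - 3106138) + 431649) - 185179 = (1/(-6298052) + 431649) - 185179 = (-1/6298052 + 431649) - 185179 = 2718547847747/6298052 - 185179 = 1552280876439/6298052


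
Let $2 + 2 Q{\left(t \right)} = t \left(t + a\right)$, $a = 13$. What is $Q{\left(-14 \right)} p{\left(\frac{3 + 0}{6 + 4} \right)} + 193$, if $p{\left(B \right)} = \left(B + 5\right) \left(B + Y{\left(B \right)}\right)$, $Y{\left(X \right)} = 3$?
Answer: $\frac{14897}{50} \approx 297.94$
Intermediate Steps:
$Q{\left(t \right)} = -1 + \frac{t \left(13 + t\right)}{2}$ ($Q{\left(t \right)} = -1 + \frac{t \left(t + 13\right)}{2} = -1 + \frac{t \left(13 + t\right)}{2}$)
$p{\left(B \right)} = \left(3 + B\right) \left(5 + B\right)$ ($p{\left(B \right)} = \left(B + 5\right) \left(B + 3\right) = \left(5 + B\right) \left(3 + B\right) = \left(3 + B\right) \left(5 + B\right)$)
$Q{\left(-14 \right)} p{\left(\frac{3 + 0}{6 + 4} \right)} + 193 = \left(-1 + \frac{\left(-14\right)^{2}}{2} + \frac{13}{2} \left(-14\right)\right) \left(15 + \left(\frac{3 + 0}{6 + 4}\right)^{2} + 8 \frac{3 + 0}{6 + 4}\right) + 193 = \left(-1 + \frac{1}{2} \cdot 196 - 91\right) \left(15 + \left(\frac{3}{10}\right)^{2} + 8 \cdot \frac{3}{10}\right) + 193 = \left(-1 + 98 - 91\right) \left(15 + \left(3 \cdot \frac{1}{10}\right)^{2} + 8 \cdot 3 \cdot \frac{1}{10}\right) + 193 = 6 \left(15 + \left(\frac{3}{10}\right)^{2} + 8 \cdot \frac{3}{10}\right) + 193 = 6 \left(15 + \frac{9}{100} + \frac{12}{5}\right) + 193 = 6 \cdot \frac{1749}{100} + 193 = \frac{5247}{50} + 193 = \frac{14897}{50}$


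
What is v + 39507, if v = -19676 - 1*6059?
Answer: 13772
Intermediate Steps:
v = -25735 (v = -19676 - 6059 = -25735)
v + 39507 = -25735 + 39507 = 13772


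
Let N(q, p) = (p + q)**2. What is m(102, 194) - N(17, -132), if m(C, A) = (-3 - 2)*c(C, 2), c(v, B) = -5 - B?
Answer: -13190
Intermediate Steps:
m(C, A) = 35 (m(C, A) = (-3 - 2)*(-5 - 1*2) = -5*(-5 - 2) = -5*(-7) = 35)
m(102, 194) - N(17, -132) = 35 - (-132 + 17)**2 = 35 - 1*(-115)**2 = 35 - 1*13225 = 35 - 13225 = -13190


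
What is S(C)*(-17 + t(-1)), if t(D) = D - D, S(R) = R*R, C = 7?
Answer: -833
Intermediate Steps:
S(R) = R²
t(D) = 0
S(C)*(-17 + t(-1)) = 7²*(-17 + 0) = 49*(-17) = -833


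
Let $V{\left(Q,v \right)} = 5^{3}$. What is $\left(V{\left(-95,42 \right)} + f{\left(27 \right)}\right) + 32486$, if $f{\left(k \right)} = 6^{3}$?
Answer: $32827$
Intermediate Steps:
$V{\left(Q,v \right)} = 125$
$f{\left(k \right)} = 216$
$\left(V{\left(-95,42 \right)} + f{\left(27 \right)}\right) + 32486 = \left(125 + 216\right) + 32486 = 341 + 32486 = 32827$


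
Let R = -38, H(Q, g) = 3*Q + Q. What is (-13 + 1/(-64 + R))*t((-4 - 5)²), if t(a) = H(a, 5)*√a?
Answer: -644922/17 ≈ -37937.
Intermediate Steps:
H(Q, g) = 4*Q
t(a) = 4*a^(3/2) (t(a) = (4*a)*√a = 4*a^(3/2))
(-13 + 1/(-64 + R))*t((-4 - 5)²) = (-13 + 1/(-64 - 38))*(4*((-4 - 5)²)^(3/2)) = (-13 + 1/(-102))*(4*((-9)²)^(3/2)) = (-13 - 1/102)*(4*81^(3/2)) = -2654*729/51 = -1327/102*2916 = -644922/17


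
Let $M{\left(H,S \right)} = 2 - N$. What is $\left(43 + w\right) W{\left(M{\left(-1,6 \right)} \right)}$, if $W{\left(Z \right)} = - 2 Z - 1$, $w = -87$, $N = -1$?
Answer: $308$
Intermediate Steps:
$M{\left(H,S \right)} = 3$ ($M{\left(H,S \right)} = 2 - -1 = 2 + 1 = 3$)
$W{\left(Z \right)} = -1 - 2 Z$
$\left(43 + w\right) W{\left(M{\left(-1,6 \right)} \right)} = \left(43 - 87\right) \left(-1 - 6\right) = - 44 \left(-1 - 6\right) = \left(-44\right) \left(-7\right) = 308$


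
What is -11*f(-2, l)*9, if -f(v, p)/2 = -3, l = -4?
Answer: -594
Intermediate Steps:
f(v, p) = 6 (f(v, p) = -2*(-3) = 6)
-11*f(-2, l)*9 = -11*6*9 = -66*9 = -594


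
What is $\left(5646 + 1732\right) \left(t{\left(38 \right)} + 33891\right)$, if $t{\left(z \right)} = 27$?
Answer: $250247004$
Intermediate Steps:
$\left(5646 + 1732\right) \left(t{\left(38 \right)} + 33891\right) = \left(5646 + 1732\right) \left(27 + 33891\right) = 7378 \cdot 33918 = 250247004$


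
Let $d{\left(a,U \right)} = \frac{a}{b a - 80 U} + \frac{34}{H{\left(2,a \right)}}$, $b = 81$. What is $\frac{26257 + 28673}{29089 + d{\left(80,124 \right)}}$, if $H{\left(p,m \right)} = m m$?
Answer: $\frac{7558368000}{4002643931} \approx 1.8883$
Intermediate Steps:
$H{\left(p,m \right)} = m^{2}$
$d{\left(a,U \right)} = \frac{34}{a^{2}} + \frac{a}{- 80 U + 81 a}$ ($d{\left(a,U \right)} = \frac{a}{81 a - 80 U} + \frac{34}{a^{2}} = \frac{a}{- 80 U + 81 a} + \frac{34}{a^{2}} = \frac{34}{a^{2}} + \frac{a}{- 80 U + 81 a}$)
$\frac{26257 + 28673}{29089 + d{\left(80,124 \right)}} = \frac{26257 + 28673}{29089 + \frac{- 80^{3} - 220320 + 2720 \cdot 124}{6400 \left(\left(-81\right) 80 + 80 \cdot 124\right)}} = \frac{54930}{29089 + \frac{\left(-1\right) 512000 - 220320 + 337280}{6400 \left(-6480 + 9920\right)}} = \frac{54930}{29089 + \frac{-512000 - 220320 + 337280}{6400 \cdot 3440}} = \frac{54930}{29089 + \frac{1}{6400} \cdot \frac{1}{3440} \left(-395040\right)} = \frac{54930}{29089 - \frac{2469}{137600}} = \frac{54930}{\frac{4002643931}{137600}} = 54930 \cdot \frac{137600}{4002643931} = \frac{7558368000}{4002643931}$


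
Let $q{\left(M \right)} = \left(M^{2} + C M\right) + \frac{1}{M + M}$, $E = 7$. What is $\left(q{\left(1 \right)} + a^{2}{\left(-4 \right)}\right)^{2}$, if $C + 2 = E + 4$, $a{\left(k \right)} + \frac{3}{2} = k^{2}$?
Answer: $\frac{779689}{16} \approx 48731.0$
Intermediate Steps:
$a{\left(k \right)} = - \frac{3}{2} + k^{2}$
$C = 9$ ($C = -2 + \left(7 + 4\right) = -2 + 11 = 9$)
$q{\left(M \right)} = M^{2} + \frac{1}{2 M} + 9 M$ ($q{\left(M \right)} = \left(M^{2} + 9 M\right) + \frac{1}{M + M} = \left(M^{2} + 9 M\right) + \frac{1}{2 M} = M^{2} + \frac{1}{2 M} + 9 M$)
$\left(q{\left(1 \right)} + a^{2}{\left(-4 \right)}\right)^{2} = \left(\left(1^{2} + \frac{1}{2 \cdot 1} + 9 \cdot 1\right) + \left(- \frac{3}{2} + \left(-4\right)^{2}\right)^{2}\right)^{2} = \left(\left(1 + \frac{1}{2} \cdot 1 + 9\right) + \left(- \frac{3}{2} + 16\right)^{2}\right)^{2} = \left(\left(1 + \frac{1}{2} + 9\right) + \left(\frac{29}{2}\right)^{2}\right)^{2} = \left(\frac{21}{2} + \frac{841}{4}\right)^{2} = \left(\frac{883}{4}\right)^{2} = \frac{779689}{16}$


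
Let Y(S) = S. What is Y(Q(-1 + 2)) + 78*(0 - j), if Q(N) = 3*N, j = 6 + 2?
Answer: -621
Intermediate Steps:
j = 8
Y(Q(-1 + 2)) + 78*(0 - j) = 3*(-1 + 2) + 78*(0 - 1*8) = 3*1 + 78*(0 - 8) = 3 + 78*(-8) = 3 - 624 = -621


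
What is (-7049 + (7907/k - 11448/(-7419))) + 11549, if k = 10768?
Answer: 119892332699/26629264 ≈ 4502.3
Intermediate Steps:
(-7049 + (7907/k - 11448/(-7419))) + 11549 = (-7049 + (7907/10768 - 11448/(-7419))) + 11549 = (-7049 + (7907*(1/10768) - 11448*(-1/7419))) + 11549 = (-7049 + (7907/10768 + 3816/2473)) + 11549 = (-7049 + 60644699/26629264) + 11549 = -187649037237/26629264 + 11549 = 119892332699/26629264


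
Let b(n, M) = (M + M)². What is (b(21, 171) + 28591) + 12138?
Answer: 157693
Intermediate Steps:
b(n, M) = 4*M² (b(n, M) = (2*M)² = 4*M²)
(b(21, 171) + 28591) + 12138 = (4*171² + 28591) + 12138 = (4*29241 + 28591) + 12138 = (116964 + 28591) + 12138 = 145555 + 12138 = 157693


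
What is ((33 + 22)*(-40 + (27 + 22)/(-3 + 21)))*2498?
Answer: -46094345/9 ≈ -5.1216e+6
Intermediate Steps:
((33 + 22)*(-40 + (27 + 22)/(-3 + 21)))*2498 = (55*(-40 + 49/18))*2498 = (55*(-671/18))*2498 = -36905/18*2498 = -46094345/9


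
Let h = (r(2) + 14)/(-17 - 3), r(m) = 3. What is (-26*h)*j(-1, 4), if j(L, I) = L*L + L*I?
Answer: -663/10 ≈ -66.300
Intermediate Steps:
j(L, I) = L² + I*L
h = -17/20 (h = (3 + 14)/(-17 - 3) = 17/(-20) = 17*(-1/20) = -17/20 ≈ -0.85000)
(-26*h)*j(-1, 4) = (-26*(-17/20))*(-(4 - 1)) = 221*(-1*3)/10 = (221/10)*(-3) = -663/10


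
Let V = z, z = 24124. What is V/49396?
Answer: 6031/12349 ≈ 0.48838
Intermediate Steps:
V = 24124
V/49396 = 24124/49396 = 24124*(1/49396) = 6031/12349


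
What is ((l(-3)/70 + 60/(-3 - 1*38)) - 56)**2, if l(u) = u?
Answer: 27239191849/8236900 ≈ 3307.0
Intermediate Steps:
((l(-3)/70 + 60/(-3 - 1*38)) - 56)**2 = ((-3/70 + 60/(-3 - 1*38)) - 56)**2 = ((-3*1/70 + 60/(-3 - 38)) - 56)**2 = ((-3/70 + 60/(-41)) - 56)**2 = ((-3/70 + 60*(-1/41)) - 56)**2 = ((-3/70 - 60/41) - 56)**2 = (-4323/2870 - 56)**2 = (-165043/2870)**2 = 27239191849/8236900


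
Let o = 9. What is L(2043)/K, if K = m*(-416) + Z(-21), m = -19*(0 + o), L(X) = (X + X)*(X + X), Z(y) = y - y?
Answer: 463761/1976 ≈ 234.70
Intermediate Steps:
Z(y) = 0
L(X) = 4*X² (L(X) = (2*X)*(2*X) = 4*X²)
m = -171 (m = -19*(0 + 9) = -19*9 = -171)
K = 71136 (K = -171*(-416) + 0 = 71136 + 0 = 71136)
L(2043)/K = (4*2043²)/71136 = (4*4173849)*(1/71136) = 16695396*(1/71136) = 463761/1976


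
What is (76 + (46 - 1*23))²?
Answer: 9801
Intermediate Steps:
(76 + (46 - 1*23))² = (76 + (46 - 23))² = (76 + 23)² = 99² = 9801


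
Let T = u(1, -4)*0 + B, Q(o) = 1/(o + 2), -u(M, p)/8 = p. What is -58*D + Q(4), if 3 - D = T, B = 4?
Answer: 349/6 ≈ 58.167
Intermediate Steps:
u(M, p) = -8*p
Q(o) = 1/(2 + o)
T = 4 (T = -8*(-4)*0 + 4 = 32*0 + 4 = 0 + 4 = 4)
D = -1 (D = 3 - 1*4 = 3 - 4 = -1)
-58*D + Q(4) = -58*(-1) + 1/(2 + 4) = 58 + 1/6 = 349/6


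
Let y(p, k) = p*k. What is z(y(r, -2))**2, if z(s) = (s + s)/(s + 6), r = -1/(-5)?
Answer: 1/49 ≈ 0.020408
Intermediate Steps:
r = 1/5 (r = -1*(-1/5) = 1/5 ≈ 0.20000)
y(p, k) = k*p
z(s) = 2*s/(6 + s) (z(s) = (2*s)/(6 + s) = 2*s/(6 + s))
z(y(r, -2))**2 = (2*(-2*1/5)/(6 - 2*1/5))**2 = (2*(-2/5)/(6 - 2/5))**2 = (2*(-2/5)/(28/5))**2 = (2*(-2/5)*(5/28))**2 = (-1/7)**2 = 1/49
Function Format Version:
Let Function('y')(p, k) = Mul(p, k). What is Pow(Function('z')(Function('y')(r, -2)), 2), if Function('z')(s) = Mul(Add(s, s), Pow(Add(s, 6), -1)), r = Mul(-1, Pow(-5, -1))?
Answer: Rational(1, 49) ≈ 0.020408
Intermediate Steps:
r = Rational(1, 5) (r = Mul(-1, Rational(-1, 5)) = Rational(1, 5) ≈ 0.20000)
Function('y')(p, k) = Mul(k, p)
Function('z')(s) = Mul(2, s, Pow(Add(6, s), -1)) (Function('z')(s) = Mul(Mul(2, s), Pow(Add(6, s), -1)) = Mul(2, s, Pow(Add(6, s), -1)))
Pow(Function('z')(Function('y')(r, -2)), 2) = Pow(Mul(2, Mul(-2, Rational(1, 5)), Pow(Add(6, Mul(-2, Rational(1, 5))), -1)), 2) = Pow(Mul(2, Rational(-2, 5), Pow(Add(6, Rational(-2, 5)), -1)), 2) = Pow(Mul(2, Rational(-2, 5), Pow(Rational(28, 5), -1)), 2) = Pow(Mul(2, Rational(-2, 5), Rational(5, 28)), 2) = Pow(Rational(-1, 7), 2) = Rational(1, 49)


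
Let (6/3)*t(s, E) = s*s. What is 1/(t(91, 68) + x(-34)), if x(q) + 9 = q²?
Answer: 2/10575 ≈ 0.00018913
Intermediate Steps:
t(s, E) = s²/2 (t(s, E) = (s*s)/2 = s²/2)
x(q) = -9 + q²
1/(t(91, 68) + x(-34)) = 1/((½)*91² + (-9 + (-34)²)) = 1/((½)*8281 + (-9 + 1156)) = 1/(8281/2 + 1147) = 1/(10575/2) = 2/10575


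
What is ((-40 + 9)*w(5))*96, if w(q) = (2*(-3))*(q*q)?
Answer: 446400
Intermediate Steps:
w(q) = -6*q**2
((-40 + 9)*w(5))*96 = ((-40 + 9)*(-6*5**2))*96 = -(-186)*25*96 = -31*(-150)*96 = 4650*96 = 446400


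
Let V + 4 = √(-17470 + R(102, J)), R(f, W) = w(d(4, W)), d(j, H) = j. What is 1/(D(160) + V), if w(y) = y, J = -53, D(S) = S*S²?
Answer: 682666/2796197208247 - I*√17466/16777183249482 ≈ 2.4414e-7 - 7.8773e-12*I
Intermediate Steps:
D(S) = S³
R(f, W) = 4
V = -4 + I*√17466 (V = -4 + √(-17470 + 4) = -4 + √(-17466) = -4 + I*√17466 ≈ -4.0 + 132.16*I)
1/(D(160) + V) = 1/(160³ + (-4 + I*√17466)) = 1/(4096000 + (-4 + I*√17466)) = 1/(4095996 + I*√17466)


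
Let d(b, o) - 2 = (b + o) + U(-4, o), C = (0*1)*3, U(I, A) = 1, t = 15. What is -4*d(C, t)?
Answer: -72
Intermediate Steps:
C = 0 (C = 0*3 = 0)
d(b, o) = 3 + b + o (d(b, o) = 2 + ((b + o) + 1) = 2 + (1 + b + o) = 3 + b + o)
-4*d(C, t) = -4*(3 + 0 + 15) = -4*18 = -72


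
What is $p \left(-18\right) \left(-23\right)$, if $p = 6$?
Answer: $2484$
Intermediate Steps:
$p \left(-18\right) \left(-23\right) = 6 \left(-18\right) \left(-23\right) = \left(-108\right) \left(-23\right) = 2484$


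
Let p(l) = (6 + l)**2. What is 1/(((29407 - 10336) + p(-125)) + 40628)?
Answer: 1/73860 ≈ 1.3539e-5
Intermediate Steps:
1/(((29407 - 10336) + p(-125)) + 40628) = 1/(((29407 - 10336) + (6 - 125)**2) + 40628) = 1/((19071 + (-119)**2) + 40628) = 1/((19071 + 14161) + 40628) = 1/(33232 + 40628) = 1/73860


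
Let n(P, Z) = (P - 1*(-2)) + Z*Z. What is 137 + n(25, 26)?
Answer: 840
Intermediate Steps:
n(P, Z) = 2 + P + Z² (n(P, Z) = (P + 2) + Z² = (2 + P) + Z² = 2 + P + Z²)
137 + n(25, 26) = 137 + (2 + 25 + 26²) = 137 + (2 + 25 + 676) = 137 + 703 = 840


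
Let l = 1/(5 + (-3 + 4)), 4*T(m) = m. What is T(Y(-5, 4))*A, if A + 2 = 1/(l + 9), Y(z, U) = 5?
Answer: -26/11 ≈ -2.3636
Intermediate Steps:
T(m) = m/4
l = 1/6 (l = 1/(5 + 1) = 1/6 ≈ 0.16667)
A = -104/55 (A = -2 + 1/(1/6 + 9) = -2 + 1/(55/6) = -2 + 6/55 = -104/55 ≈ -1.8909)
T(Y(-5, 4))*A = ((1/4)*5)*(-104/55) = (5/4)*(-104/55) = -26/11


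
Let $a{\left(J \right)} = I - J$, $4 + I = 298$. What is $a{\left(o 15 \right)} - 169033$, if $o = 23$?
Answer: $-169084$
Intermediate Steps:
$I = 294$ ($I = -4 + 298 = 294$)
$a{\left(J \right)} = 294 - J$
$a{\left(o 15 \right)} - 169033 = \left(294 - 23 \cdot 15\right) - 169033 = \left(294 - 345\right) - 169033 = -51 - 169033 = -169084$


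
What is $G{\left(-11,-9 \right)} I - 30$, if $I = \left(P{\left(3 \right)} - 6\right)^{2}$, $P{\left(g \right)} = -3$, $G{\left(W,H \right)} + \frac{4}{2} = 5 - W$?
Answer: $1104$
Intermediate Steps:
$G{\left(W,H \right)} = 3 - W$ ($G{\left(W,H \right)} = -2 - \left(-5 + W\right) = 3 - W$)
$I = 81$ ($I = \left(-3 - 6\right)^{2} = \left(-9\right)^{2} = 81$)
$G{\left(-11,-9 \right)} I - 30 = \left(3 - -11\right) 81 - 30 = \left(3 + 11\right) 81 - 30 = 14 \cdot 81 - 30 = 1134 - 30 = 1104$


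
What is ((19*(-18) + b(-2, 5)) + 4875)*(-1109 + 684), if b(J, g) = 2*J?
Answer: -1924825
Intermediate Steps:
((19*(-18) + b(-2, 5)) + 4875)*(-1109 + 684) = ((19*(-18) + 2*(-2)) + 4875)*(-1109 + 684) = ((-342 - 4) + 4875)*(-425) = (-346 + 4875)*(-425) = 4529*(-425) = -1924825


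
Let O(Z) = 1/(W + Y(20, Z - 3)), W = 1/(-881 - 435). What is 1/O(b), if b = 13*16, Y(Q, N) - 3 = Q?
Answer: 30267/1316 ≈ 22.999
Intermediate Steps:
Y(Q, N) = 3 + Q
W = -1/1316 (W = 1/(-1316) = -1/1316 ≈ -0.00075988)
b = 208
O(Z) = 1316/30267 (O(Z) = 1/(-1/1316 + (3 + 20)) = 1/(-1/1316 + 23) = 1/(30267/1316) = 1316/30267)
1/O(b) = 1/(1316/30267) = 30267/1316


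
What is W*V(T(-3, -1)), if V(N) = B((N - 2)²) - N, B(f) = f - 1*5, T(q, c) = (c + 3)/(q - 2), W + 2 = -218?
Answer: -1276/5 ≈ -255.20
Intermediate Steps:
W = -220 (W = -2 - 218 = -220)
T(q, c) = (3 + c)/(-2 + q)
B(f) = -5 + f (B(f) = f - 5 = -5 + f)
V(N) = -5 + (-2 + N)² - N (V(N) = (-5 + (N - 2)²) - N = (-5 + (-2 + N)²) - N = -5 + (-2 + N)² - N)
W*V(T(-3, -1)) = -220*(-5 + (-2 + (3 - 1)/(-2 - 3))² - (3 - 1)/(-2 - 3)) = -220*(-5 + (-2 + 2/(-5))² - 2/(-5)) = -220*(-5 + (-2 - ⅕*2)² - (-1)*2/5) = -220*(-5 + (-2 - ⅖)² - 1*(-⅖)) = -220*(-5 + (-12/5)² + ⅖) = -220*(-5 + 144/25 + ⅖) = -220*29/25 = -1276/5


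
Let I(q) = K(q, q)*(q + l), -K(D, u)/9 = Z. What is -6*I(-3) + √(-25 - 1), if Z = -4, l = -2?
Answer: 1080 + I*√26 ≈ 1080.0 + 5.099*I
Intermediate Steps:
K(D, u) = 36 (K(D, u) = -9*(-4) = 36)
I(q) = -72 + 36*q (I(q) = 36*(q - 2) = 36*(-2 + q) = -72 + 36*q)
-6*I(-3) + √(-25 - 1) = -6*(-72 + 36*(-3)) + √(-25 - 1) = -6*(-72 - 108) + √(-26) = -6*(-180) + I*√26 = 1080 + I*√26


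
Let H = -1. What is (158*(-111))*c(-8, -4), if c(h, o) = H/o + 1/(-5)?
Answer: -8769/10 ≈ -876.90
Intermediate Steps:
c(h, o) = -⅕ - 1/o (c(h, o) = -1/o + 1/(-5) = -1/o + 1*(-⅕) = -1/o - ⅕ = -⅕ - 1/o)
(158*(-111))*c(-8, -4) = (158*(-111))*((⅕)*(-5 - 1*(-4))/(-4)) = -17538*(-1)*(-5 + 4)/(5*4) = -17538*(-1)*(-1)/(5*4) = -17538*1/20 = -8769/10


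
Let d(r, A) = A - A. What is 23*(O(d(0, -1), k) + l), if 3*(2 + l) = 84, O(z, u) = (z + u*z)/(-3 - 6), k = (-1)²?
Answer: 598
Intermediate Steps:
k = 1
d(r, A) = 0
O(z, u) = -z/9 - u*z/9 (O(z, u) = (z + u*z)/(-9) = (z + u*z)*(-⅑) = -z/9 - u*z/9)
l = 26 (l = -2 + (⅓)*84 = -2 + 28 = 26)
23*(O(d(0, -1), k) + l) = 23*(-⅑*0*(1 + 1) + 26) = 23*(-⅑*0*2 + 26) = 23*(0 + 26) = 23*26 = 598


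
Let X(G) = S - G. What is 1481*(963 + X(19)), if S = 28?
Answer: 1439532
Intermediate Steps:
X(G) = 28 - G
1481*(963 + X(19)) = 1481*(963 + (28 - 1*19)) = 1481*(963 + (28 - 19)) = 1481*(963 + 9) = 1481*972 = 1439532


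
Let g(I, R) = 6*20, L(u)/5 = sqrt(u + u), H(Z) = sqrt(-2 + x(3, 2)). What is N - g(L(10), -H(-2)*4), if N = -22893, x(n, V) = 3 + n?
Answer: -23013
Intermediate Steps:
H(Z) = 2 (H(Z) = sqrt(-2 + (3 + 3)) = sqrt(-2 + 6) = sqrt(4) = 2)
L(u) = 5*sqrt(2)*sqrt(u) (L(u) = 5*sqrt(u + u) = 5*sqrt(2*u) = 5*(sqrt(2)*sqrt(u)) = 5*sqrt(2)*sqrt(u))
g(I, R) = 120
N - g(L(10), -H(-2)*4) = -22893 - 1*120 = -22893 - 120 = -23013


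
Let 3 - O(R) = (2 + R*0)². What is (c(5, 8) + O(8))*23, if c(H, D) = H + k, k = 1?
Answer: 115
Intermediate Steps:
O(R) = -1 (O(R) = 3 - (2 + R*0)² = 3 - (2 + 0)² = 3 - 1*2² = 3 - 1*4 = 3 - 4 = -1)
c(H, D) = 1 + H (c(H, D) = H + 1 = 1 + H)
(c(5, 8) + O(8))*23 = ((1 + 5) - 1)*23 = (6 - 1)*23 = 5*23 = 115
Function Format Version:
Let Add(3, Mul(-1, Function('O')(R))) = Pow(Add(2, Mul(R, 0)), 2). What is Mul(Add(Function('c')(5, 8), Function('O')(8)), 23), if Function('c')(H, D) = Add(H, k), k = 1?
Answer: 115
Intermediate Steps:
Function('O')(R) = -1 (Function('O')(R) = Add(3, Mul(-1, Pow(Add(2, Mul(R, 0)), 2))) = Add(3, Mul(-1, Pow(Add(2, 0), 2))) = Add(3, Mul(-1, Pow(2, 2))) = Add(3, Mul(-1, 4)) = Add(3, -4) = -1)
Function('c')(H, D) = Add(1, H) (Function('c')(H, D) = Add(H, 1) = Add(1, H))
Mul(Add(Function('c')(5, 8), Function('O')(8)), 23) = Mul(Add(Add(1, 5), -1), 23) = Mul(Add(6, -1), 23) = Mul(5, 23) = 115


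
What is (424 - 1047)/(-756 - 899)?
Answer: 623/1655 ≈ 0.37644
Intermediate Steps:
(424 - 1047)/(-756 - 899) = -623/(-1655) = -1/1655*(-623) = 623/1655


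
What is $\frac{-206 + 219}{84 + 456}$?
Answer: $\frac{13}{540} \approx 0.024074$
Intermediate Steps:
$\frac{-206 + 219}{84 + 456} = \frac{13}{540}$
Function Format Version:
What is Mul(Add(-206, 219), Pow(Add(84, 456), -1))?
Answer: Rational(13, 540) ≈ 0.024074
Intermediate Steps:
Mul(Add(-206, 219), Pow(Add(84, 456), -1)) = Mul(13, Pow(540, -1)) = Mul(13, Rational(1, 540)) = Rational(13, 540)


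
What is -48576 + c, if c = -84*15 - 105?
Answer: -49941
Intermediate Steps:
c = -1365 (c = -1260 - 105 = -1365)
-48576 + c = -48576 - 1365 = -49941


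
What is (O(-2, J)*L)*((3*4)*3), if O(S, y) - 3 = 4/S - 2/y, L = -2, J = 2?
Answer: 0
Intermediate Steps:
O(S, y) = 3 - 2/y + 4/S (O(S, y) = 3 + (4/S - 2/y) = 3 + (-2/y + 4/S) = 3 - 2/y + 4/S)
(O(-2, J)*L)*((3*4)*3) = ((3 - 2/2 + 4/(-2))*(-2))*((3*4)*3) = ((3 - 2*½ + 4*(-½))*(-2))*(12*3) = ((3 - 1 - 2)*(-2))*36 = (0*(-2))*36 = 0*36 = 0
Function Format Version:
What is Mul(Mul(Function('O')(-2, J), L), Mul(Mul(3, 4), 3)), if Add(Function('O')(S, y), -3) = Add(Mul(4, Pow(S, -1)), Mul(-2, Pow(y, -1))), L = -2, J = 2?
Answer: 0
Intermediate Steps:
Function('O')(S, y) = Add(3, Mul(-2, Pow(y, -1)), Mul(4, Pow(S, -1))) (Function('O')(S, y) = Add(3, Add(Mul(4, Pow(S, -1)), Mul(-2, Pow(y, -1)))) = Add(3, Add(Mul(-2, Pow(y, -1)), Mul(4, Pow(S, -1)))) = Add(3, Mul(-2, Pow(y, -1)), Mul(4, Pow(S, -1))))
Mul(Mul(Function('O')(-2, J), L), Mul(Mul(3, 4), 3)) = Mul(Mul(Add(3, Mul(-2, Pow(2, -1)), Mul(4, Pow(-2, -1))), -2), Mul(Mul(3, 4), 3)) = Mul(Mul(Add(3, Mul(-2, Rational(1, 2)), Mul(4, Rational(-1, 2))), -2), Mul(12, 3)) = Mul(Mul(Add(3, -1, -2), -2), 36) = Mul(Mul(0, -2), 36) = Mul(0, 36) = 0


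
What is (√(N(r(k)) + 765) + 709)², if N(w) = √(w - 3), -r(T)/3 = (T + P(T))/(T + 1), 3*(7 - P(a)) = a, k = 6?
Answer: (4963 + √21*√(1785 + I*√42))²/49 ≈ 5.4267e+5 + 73.975*I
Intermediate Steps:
P(a) = 7 - a/3
r(T) = -3*(7 + 2*T/3)/(1 + T) (r(T) = -3*(T + (7 - T/3))/(T + 1) = -3*(7 + 2*T/3)/(1 + T))
N(w) = √(-3 + w)
(√(N(r(k)) + 765) + 709)² = (√(√(-3 + (-21 - 2*6)/(1 + 6)) + 765) + 709)² = (√(√(-3 + (-21 - 12)/7) + 765) + 709)² = (√(√(-3 + (⅐)*(-33)) + 765) + 709)² = (√(√(-3 - 33/7) + 765) + 709)² = (√(√(-54/7) + 765) + 709)² = (√(3*I*√42/7 + 765) + 709)² = (√(765 + 3*I*√42/7) + 709)² = (709 + √(765 + 3*I*√42/7))²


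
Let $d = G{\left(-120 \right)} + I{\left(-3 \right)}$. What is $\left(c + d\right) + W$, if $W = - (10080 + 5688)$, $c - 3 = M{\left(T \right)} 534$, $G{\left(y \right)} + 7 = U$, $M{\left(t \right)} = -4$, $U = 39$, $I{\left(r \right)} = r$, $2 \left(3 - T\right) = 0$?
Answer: $-17872$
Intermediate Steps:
$T = 3$ ($T = 3 - 0 = 3 + 0 = 3$)
$G{\left(y \right)} = 32$ ($G{\left(y \right)} = -7 + 39 = 32$)
$d = 29$ ($d = 32 - 3 = 29$)
$c = -2133$ ($c = 3 - 2136 = -2133$)
$W = -15768$ ($W = \left(-1\right) 15768 = -15768$)
$\left(c + d\right) + W = \left(-2133 + 29\right) - 15768 = -2104 - 15768 = -17872$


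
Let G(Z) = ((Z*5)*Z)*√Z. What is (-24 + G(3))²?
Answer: 6651 - 2160*√3 ≈ 2909.8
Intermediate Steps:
G(Z) = 5*Z^(5/2) (G(Z) = ((5*Z)*Z)*√Z = (5*Z²)*√Z = 5*Z^(5/2))
(-24 + G(3))² = (-24 + 5*3^(5/2))² = (-24 + 5*(9*√3))² = (-24 + 45*√3)²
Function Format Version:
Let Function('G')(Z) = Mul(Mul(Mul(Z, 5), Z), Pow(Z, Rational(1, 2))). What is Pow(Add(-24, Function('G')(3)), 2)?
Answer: Add(6651, Mul(-2160, Pow(3, Rational(1, 2)))) ≈ 2909.8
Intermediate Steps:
Function('G')(Z) = Mul(5, Pow(Z, Rational(5, 2))) (Function('G')(Z) = Mul(Mul(Mul(5, Z), Z), Pow(Z, Rational(1, 2))) = Mul(Mul(5, Pow(Z, 2)), Pow(Z, Rational(1, 2))) = Mul(5, Pow(Z, Rational(5, 2))))
Pow(Add(-24, Function('G')(3)), 2) = Pow(Add(-24, Mul(5, Pow(3, Rational(5, 2)))), 2) = Pow(Add(-24, Mul(5, Mul(9, Pow(3, Rational(1, 2))))), 2) = Pow(Add(-24, Mul(45, Pow(3, Rational(1, 2)))), 2)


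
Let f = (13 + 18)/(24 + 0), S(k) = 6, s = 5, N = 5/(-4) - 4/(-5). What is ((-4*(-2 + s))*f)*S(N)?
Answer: -93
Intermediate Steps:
N = -9/20 (N = 5*(-¼) - 4*(-⅕) = -5/4 + ⅘ = -9/20 ≈ -0.45000)
f = 31/24 ≈ 1.2917
((-4*(-2 + s))*f)*S(N) = (-4*(-2 + 5)*(31/24))*6 = (-4*3*(31/24))*6 = -12*31/24*6 = -31/2*6 = -93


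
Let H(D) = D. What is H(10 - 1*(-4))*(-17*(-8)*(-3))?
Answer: -5712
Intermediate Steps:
H(10 - 1*(-4))*(-17*(-8)*(-3)) = (10 - 1*(-4))*(-17*(-8)*(-3)) = (10 + 4)*(136*(-3)) = 14*(-408) = -5712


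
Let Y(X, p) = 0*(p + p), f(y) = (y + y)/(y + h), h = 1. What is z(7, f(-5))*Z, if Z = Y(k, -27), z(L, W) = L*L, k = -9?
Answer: 0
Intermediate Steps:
f(y) = 2*y/(1 + y) (f(y) = (y + y)/(y + 1) = (2*y)/(1 + y) = 2*y/(1 + y))
Y(X, p) = 0 (Y(X, p) = 0*(2*p) = 0)
z(L, W) = L²
Z = 0
z(7, f(-5))*Z = 7²*0 = 49*0 = 0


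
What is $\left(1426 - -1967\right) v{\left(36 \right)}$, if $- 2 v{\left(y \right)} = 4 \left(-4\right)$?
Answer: $27144$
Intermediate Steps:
$v{\left(y \right)} = 8$ ($v{\left(y \right)} = - \frac{4 \left(-4\right)}{2} = \left(- \frac{1}{2}\right) \left(-16\right) = 8$)
$\left(1426 - -1967\right) v{\left(36 \right)} = \left(1426 - -1967\right) 8 = \left(1426 + 1967\right) 8 = 3393 \cdot 8 = 27144$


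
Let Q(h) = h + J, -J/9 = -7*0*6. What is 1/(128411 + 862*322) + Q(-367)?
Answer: -148992824/405975 ≈ -367.00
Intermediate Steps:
J = 0 (J = -9*(-7*0)*6 = -0*6 = -9*0 = 0)
Q(h) = h (Q(h) = h + 0 = h)
1/(128411 + 862*322) + Q(-367) = 1/(128411 + 862*322) - 367 = 1/(128411 + 277564) - 367 = 1/405975 - 367 = -148992824/405975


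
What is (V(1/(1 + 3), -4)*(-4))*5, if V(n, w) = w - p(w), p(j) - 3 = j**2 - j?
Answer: 540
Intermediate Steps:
p(j) = 3 + j**2 - j (p(j) = 3 + (j**2 - j) = 3 + j**2 - j)
V(n, w) = -3 - w**2 + 2*w (V(n, w) = w - (3 + w**2 - w) = w + (-3 + w - w**2) = -3 - w**2 + 2*w)
(V(1/(1 + 3), -4)*(-4))*5 = ((-3 - 1*(-4)**2 + 2*(-4))*(-4))*5 = ((-3 - 1*16 - 8)*(-4))*5 = ((-3 - 16 - 8)*(-4))*5 = -27*(-4)*5 = 108*5 = 540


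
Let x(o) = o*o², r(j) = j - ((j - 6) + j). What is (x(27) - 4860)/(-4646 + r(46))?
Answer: -4941/1562 ≈ -3.1633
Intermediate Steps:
r(j) = 6 - j (r(j) = j - ((-6 + j) + j) = j - (-6 + 2*j) = j + (6 - 2*j) = 6 - j)
x(o) = o³
(x(27) - 4860)/(-4646 + r(46)) = (27³ - 4860)/(-4646 + (6 - 1*46)) = (19683 - 4860)/(-4646 + (6 - 46)) = 14823/(-4646 - 40) = 14823/(-4686) = 14823*(-1/4686) = -4941/1562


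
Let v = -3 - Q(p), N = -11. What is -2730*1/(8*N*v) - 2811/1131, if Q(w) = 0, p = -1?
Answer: -212763/16588 ≈ -12.826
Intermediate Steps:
v = -3 (v = -3 - 1*0 = -3 + 0 = -3)
-2730*1/(8*N*v) - 2811/1131 = -2730/((-11*8)*(-3*1)) - 2811/1131 = -2730/((-88*(-3))) - 2811*1/1131 = -2730/264 - 937/377 = -2730*1/264 - 937/377 = -455/44 - 937/377 = -212763/16588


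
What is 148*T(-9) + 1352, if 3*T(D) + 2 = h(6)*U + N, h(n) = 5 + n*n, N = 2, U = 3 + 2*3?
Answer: 19556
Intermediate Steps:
U = 9 (U = 3 + 6 = 9)
h(n) = 5 + n**2
T(D) = 123 (T(D) = -2/3 + ((5 + 6**2)*9 + 2)/3 = -2/3 + ((5 + 36)*9 + 2)/3 = -2/3 + (41*9 + 2)/3 = -2/3 + (369 + 2)/3 = -2/3 + (1/3)*371 = -2/3 + 371/3 = 123)
148*T(-9) + 1352 = 148*123 + 1352 = 18204 + 1352 = 19556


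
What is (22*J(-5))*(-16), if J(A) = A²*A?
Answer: 44000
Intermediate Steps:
J(A) = A³
(22*J(-5))*(-16) = (22*(-5)³)*(-16) = (22*(-125))*(-16) = -2750*(-16) = 44000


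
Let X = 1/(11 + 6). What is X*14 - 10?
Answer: -156/17 ≈ -9.1765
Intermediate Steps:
X = 1/17 ≈ 0.058824
X*14 - 10 = (1/17)*14 - 10 = 14/17 - 10 = -156/17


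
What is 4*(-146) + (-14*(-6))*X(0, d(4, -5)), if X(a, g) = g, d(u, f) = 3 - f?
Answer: 88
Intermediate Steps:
4*(-146) + (-14*(-6))*X(0, d(4, -5)) = 4*(-146) + (-14*(-6))*(3 - 1*(-5)) = -584 + 84*(3 + 5) = -584 + 84*8 = -584 + 672 = 88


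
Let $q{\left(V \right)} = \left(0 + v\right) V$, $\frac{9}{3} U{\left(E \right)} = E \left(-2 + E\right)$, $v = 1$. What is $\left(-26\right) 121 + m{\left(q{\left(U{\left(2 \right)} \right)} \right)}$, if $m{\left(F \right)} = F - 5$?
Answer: $-3151$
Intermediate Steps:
$U{\left(E \right)} = \frac{E \left(-2 + E\right)}{3}$
$q{\left(V \right)} = V$ ($q{\left(V \right)} = \left(0 + 1\right) V = 1 V = V$)
$m{\left(F \right)} = -5 + F$ ($m{\left(F \right)} = F - 5 = -5 + F$)
$\left(-26\right) 121 + m{\left(q{\left(U{\left(2 \right)} \right)} \right)} = \left(-26\right) 121 - \left(5 - \frac{2 \left(-2 + 2\right)}{3}\right) = -3146 - \left(5 - 0\right) = -3146 + \left(-5 + 0\right) = -3146 - 5 = -3151$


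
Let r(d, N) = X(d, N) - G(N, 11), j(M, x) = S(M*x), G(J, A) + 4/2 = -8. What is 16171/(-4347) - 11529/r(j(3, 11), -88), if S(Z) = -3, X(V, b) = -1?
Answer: -5584678/4347 ≈ -1284.7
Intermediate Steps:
G(J, A) = -10 (G(J, A) = -2 - 8 = -10)
j(M, x) = -3
r(d, N) = 9 (r(d, N) = -1 - 1*(-10) = -1 + 10 = 9)
16171/(-4347) - 11529/r(j(3, 11), -88) = 16171/(-4347) - 11529/9 = 16171*(-1/4347) - 11529*⅑ = -16171/4347 - 1281 = -5584678/4347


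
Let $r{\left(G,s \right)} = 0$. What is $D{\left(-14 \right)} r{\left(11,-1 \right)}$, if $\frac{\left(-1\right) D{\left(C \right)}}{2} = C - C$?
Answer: $0$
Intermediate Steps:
$D{\left(C \right)} = 0$ ($D{\left(C \right)} = - 2 \left(C - C\right) = \left(-2\right) 0 = 0$)
$D{\left(-14 \right)} r{\left(11,-1 \right)} = 0 \cdot 0 = 0$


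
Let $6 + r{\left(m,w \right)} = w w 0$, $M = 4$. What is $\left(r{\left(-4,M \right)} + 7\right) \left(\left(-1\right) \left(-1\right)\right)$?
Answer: $1$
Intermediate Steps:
$r{\left(m,w \right)} = -6$ ($r{\left(m,w \right)} = -6 + w w 0 = -6 + w^{2} \cdot 0 = -6 + 0 = -6$)
$\left(r{\left(-4,M \right)} + 7\right) \left(\left(-1\right) \left(-1\right)\right) = \left(-6 + 7\right) \left(\left(-1\right) \left(-1\right)\right) = 1 \cdot 1 = 1$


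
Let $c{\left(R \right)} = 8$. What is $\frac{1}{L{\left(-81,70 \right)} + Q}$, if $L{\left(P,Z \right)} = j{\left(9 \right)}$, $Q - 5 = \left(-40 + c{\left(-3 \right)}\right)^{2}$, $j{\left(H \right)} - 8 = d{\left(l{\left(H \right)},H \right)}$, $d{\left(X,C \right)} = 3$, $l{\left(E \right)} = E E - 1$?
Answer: $\frac{1}{1040} \approx 0.00096154$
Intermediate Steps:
$l{\left(E \right)} = -1 + E^{2}$ ($l{\left(E \right)} = E^{2} - 1 = -1 + E^{2}$)
$j{\left(H \right)} = 11$ ($j{\left(H \right)} = 8 + 3 = 11$)
$Q = 1029$ ($Q = 5 + \left(-40 + 8\right)^{2} = 5 + \left(-32\right)^{2} = 5 + 1024 = 1029$)
$L{\left(P,Z \right)} = 11$
$\frac{1}{L{\left(-81,70 \right)} + Q} = \frac{1}{11 + 1029} = \frac{1}{1040}$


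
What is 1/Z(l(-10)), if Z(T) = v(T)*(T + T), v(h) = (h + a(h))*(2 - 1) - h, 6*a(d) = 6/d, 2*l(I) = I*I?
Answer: 1/2 ≈ 0.50000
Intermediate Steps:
l(I) = I**2/2 (l(I) = (I*I)/2 = I**2/2)
a(d) = 1/d (a(d) = (6/d)/6 = 1/d)
v(h) = 1/h (v(h) = (h + 1/h)*(2 - 1) - h = (h + 1/h)*1 - h = (h + 1/h) - h = 1/h)
Z(T) = 2 (Z(T) = (T + T)/T = (2*T)/T = 2)
1/Z(l(-10)) = 1/2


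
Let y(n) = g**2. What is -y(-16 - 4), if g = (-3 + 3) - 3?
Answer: -9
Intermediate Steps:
g = -3 (g = 0 - 3 = -3)
y(n) = 9 (y(n) = (-3)**2 = 9)
-y(-16 - 4) = -1*9 = -9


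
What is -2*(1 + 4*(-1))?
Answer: 6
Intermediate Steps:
-2*(1 + 4*(-1)) = -2*(1 - 4) = -2*(-3) = 6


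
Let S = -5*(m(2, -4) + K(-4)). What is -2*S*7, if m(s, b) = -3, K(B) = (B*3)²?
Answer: 9870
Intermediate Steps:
K(B) = 9*B² (K(B) = (3*B)² = 9*B²)
S = -705 (S = -5*(-3 + 9*(-4)²) = -5*(-3 + 9*16) = -5*(-3 + 144) = -5*141 = -705)
-2*S*7 = -2*(-705)*7 = 1410*7 = 9870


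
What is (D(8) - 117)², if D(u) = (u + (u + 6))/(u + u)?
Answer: 855625/64 ≈ 13369.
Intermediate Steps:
D(u) = (6 + 2*u)/(2*u) (D(u) = (u + (6 + u))/((2*u)) = (6 + 2*u)*(1/(2*u)) = (6 + 2*u)/(2*u))
(D(8) - 117)² = ((3 + 8)/8 - 117)² = ((⅛)*11 - 117)² = (11/8 - 117)² = (-925/8)² = 855625/64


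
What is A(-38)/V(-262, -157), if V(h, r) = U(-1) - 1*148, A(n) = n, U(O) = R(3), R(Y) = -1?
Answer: 38/149 ≈ 0.25503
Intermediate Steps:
U(O) = -1
V(h, r) = -149 (V(h, r) = -1 - 1*148 = -1 - 148 = -149)
A(-38)/V(-262, -157) = -38/(-149) = -38*(-1/149) = 38/149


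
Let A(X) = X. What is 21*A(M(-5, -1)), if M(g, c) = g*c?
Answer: 105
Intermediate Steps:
M(g, c) = c*g
21*A(M(-5, -1)) = 21*(-1*(-5)) = 21*5 = 105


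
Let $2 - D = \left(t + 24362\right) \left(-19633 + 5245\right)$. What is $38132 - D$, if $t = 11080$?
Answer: $-509901366$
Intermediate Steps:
$D = 509939498$ ($D = 2 - \left(11080 + 24362\right) \left(-19633 + 5245\right) = 2 - 35442 \left(-14388\right) = 2 - -509939496 = 2 + 509939496 = 509939498$)
$38132 - D = 38132 - 509939498 = -509901366$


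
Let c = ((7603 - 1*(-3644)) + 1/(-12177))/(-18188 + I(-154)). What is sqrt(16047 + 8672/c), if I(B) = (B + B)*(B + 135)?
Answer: 3*sqrt(3405013038506969431)/68477359 ≈ 80.841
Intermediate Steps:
I(B) = 2*B*(135 + B) (I(B) = (2*B)*(135 + B) = 2*B*(135 + B))
c = -68477359/75107736 (c = ((7603 - 1*(-3644)) + 1/(-12177))/(-18188 + 2*(-154)*(135 - 154)) = ((7603 + 3644) - 1/12177)/(-18188 + 2*(-154)*(-19)) = (11247 - 1/12177)/(-18188 + 5852) = (136954718/12177)/(-12336) = (136954718/12177)*(-1/12336) = -68477359/75107736 ≈ -0.91172)
sqrt(16047 + 8672/c) = sqrt(16047 + 8672/(-68477359/75107736)) = sqrt(16047 + 8672*(-75107736/68477359)) = sqrt(16047 - 651334286592/68477359) = sqrt(447521893281/68477359) = 3*sqrt(3405013038506969431)/68477359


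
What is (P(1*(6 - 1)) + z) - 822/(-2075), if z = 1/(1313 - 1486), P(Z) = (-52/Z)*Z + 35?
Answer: -5962444/358975 ≈ -16.610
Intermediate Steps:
P(Z) = -17 (P(Z) = -52 + 35 = -17)
z = -1/173 (z = 1/(-173) = -1/173 ≈ -0.0057803)
(P(1*(6 - 1)) + z) - 822/(-2075) = (-17 - 1/173) - 822/(-2075) = -2942/173 - 822*(-1/2075) = -2942/173 + 822/2075 = -5962444/358975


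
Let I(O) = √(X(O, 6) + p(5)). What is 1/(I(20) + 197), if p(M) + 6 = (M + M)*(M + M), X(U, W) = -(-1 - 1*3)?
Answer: 197/38711 - 7*√2/38711 ≈ 0.0048333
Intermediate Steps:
X(U, W) = 4 (X(U, W) = -(-1 - 3) = -1*(-4) = 4)
p(M) = -6 + 4*M² (p(M) = -6 + (M + M)*(M + M) = -6 + (2*M)*(2*M) = -6 + 4*M²)
I(O) = 7*√2 (I(O) = √(4 + (-6 + 4*5²)) = √(4 + (-6 + 4*25)) = √(4 + (-6 + 100)) = √(4 + 94) = √98 = 7*√2)
1/(I(20) + 197) = 1/(7*√2 + 197) = 1/(197 + 7*√2)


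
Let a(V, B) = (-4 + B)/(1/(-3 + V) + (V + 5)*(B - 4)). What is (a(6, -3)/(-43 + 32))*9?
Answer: -189/2530 ≈ -0.074704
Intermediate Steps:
a(V, B) = (-4 + B)/(1/(-3 + V) + (-4 + B)*(5 + V)) (a(V, B) = (-4 + B)/(1/(-3 + V) + (5 + V)*(-4 + B)) = (-4 + B)/(1/(-3 + V) + (-4 + B)*(5 + V)))
(a(6, -3)/(-43 + 32))*9 = (((12 - 4*6 - 3*(-3) - 3*6)/(61 - 15*(-3) - 8*6 - 4*6² - 3*6² + 2*(-3)*6))/(-43 + 32))*9 = (((12 - 24 + 9 - 18)/(61 + 45 - 48 - 4*36 - 3*36 - 36))/(-11))*9 = -(-21)/(11*(61 + 45 - 48 - 144 - 108 - 36))*9 = -(-21)/(11*(-230))*9 = -(-1)*(-21)/2530*9 = -1/11*21/230*9 = -21/2530*9 = -189/2530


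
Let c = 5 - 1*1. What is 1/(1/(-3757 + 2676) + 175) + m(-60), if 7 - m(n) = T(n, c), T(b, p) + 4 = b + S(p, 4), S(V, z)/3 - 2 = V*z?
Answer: 3217039/189174 ≈ 17.006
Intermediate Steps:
S(V, z) = 6 + 3*V*z (S(V, z) = 6 + 3*(V*z) = 6 + 3*V*z)
c = 4 (c = 5 - 1 = 4)
T(b, p) = 2 + b + 12*p (T(b, p) = -4 + (b + (6 + 3*p*4)) = -4 + (b + (6 + 12*p)) = -4 + (6 + b + 12*p) = 2 + b + 12*p)
m(n) = -43 - n (m(n) = 7 - (2 + n + 12*4) = 7 - (2 + n + 48) = 7 - (50 + n) = 7 + (-50 - n) = -43 - n)
1/(1/(-3757 + 2676) + 175) + m(-60) = 1/(1/(-3757 + 2676) + 175) + (-43 - 1*(-60)) = 1/(1/(-1081) + 175) + (-43 + 60) = 1/(-1/1081 + 175) + 17 = 1/(189174/1081) + 17 = 1081/189174 + 17 = 3217039/189174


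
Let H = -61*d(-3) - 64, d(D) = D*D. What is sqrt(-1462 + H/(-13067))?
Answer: I*sqrt(249623356847)/13067 ≈ 38.235*I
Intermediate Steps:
d(D) = D**2
H = -613 (H = -61*(-3)**2 - 64 = -61*9 - 64 = -549 - 64 = -613)
sqrt(-1462 + H/(-13067)) = sqrt(-1462 - 613/(-13067)) = sqrt(-1462 - 613*(-1/13067)) = sqrt(-1462 + 613/13067) = sqrt(-19103341/13067) = I*sqrt(249623356847)/13067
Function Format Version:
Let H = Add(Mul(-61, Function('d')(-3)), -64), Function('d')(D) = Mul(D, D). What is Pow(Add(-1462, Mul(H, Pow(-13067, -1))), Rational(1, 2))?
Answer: Mul(Rational(1, 13067), I, Pow(249623356847, Rational(1, 2))) ≈ Mul(38.235, I)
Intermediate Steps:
Function('d')(D) = Pow(D, 2)
H = -613 (H = Add(Mul(-61, Pow(-3, 2)), -64) = Add(Mul(-61, 9), -64) = Add(-549, -64) = -613)
Pow(Add(-1462, Mul(H, Pow(-13067, -1))), Rational(1, 2)) = Pow(Add(-1462, Mul(-613, Pow(-13067, -1))), Rational(1, 2)) = Pow(Add(-1462, Mul(-613, Rational(-1, 13067))), Rational(1, 2)) = Pow(Add(-1462, Rational(613, 13067)), Rational(1, 2)) = Pow(Rational(-19103341, 13067), Rational(1, 2)) = Mul(Rational(1, 13067), I, Pow(249623356847, Rational(1, 2)))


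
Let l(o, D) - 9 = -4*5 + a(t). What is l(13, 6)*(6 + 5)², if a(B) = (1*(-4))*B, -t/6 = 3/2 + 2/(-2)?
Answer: 121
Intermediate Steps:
t = -3 (t = -6*(3/2 + 2/(-2)) = -6*(3*(½) + 2*(-½)) = -6*(3/2 - 1) = -6*½ = -3)
a(B) = -4*B
l(o, D) = 1 (l(o, D) = 9 + (-4*5 - 4*(-3)) = 9 + (-20 + 12) = 9 - 8 = 1)
l(13, 6)*(6 + 5)² = 1*(6 + 5)² = 1*11² = 1*121 = 121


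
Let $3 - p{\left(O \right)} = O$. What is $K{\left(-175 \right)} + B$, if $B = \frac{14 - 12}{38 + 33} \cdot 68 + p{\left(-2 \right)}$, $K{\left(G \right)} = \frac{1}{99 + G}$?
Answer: $\frac{37245}{5396} \approx 6.9023$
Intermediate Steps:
$p{\left(O \right)} = 3 - O$
$B = \frac{491}{71}$ ($B = \frac{14 - 12}{38 + 33} \cdot 68 + \left(3 - -2\right) = \frac{2}{71} \cdot 68 + \left(3 + 2\right) = 2 \cdot \frac{1}{71} \cdot 68 + 5 = \frac{2}{71} \cdot 68 + 5 = \frac{136}{71} + 5 = \frac{491}{71} \approx 6.9155$)
$K{\left(-175 \right)} + B = \frac{1}{99 - 175} + \frac{491}{71} = \frac{1}{-76} + \frac{491}{71} = - \frac{1}{76} + \frac{491}{71} = \frac{37245}{5396}$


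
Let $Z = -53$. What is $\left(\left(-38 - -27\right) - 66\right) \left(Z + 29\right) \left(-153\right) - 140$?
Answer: $-282884$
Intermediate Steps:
$\left(\left(-38 - -27\right) - 66\right) \left(Z + 29\right) \left(-153\right) - 140 = \left(\left(-38 - -27\right) - 66\right) \left(-53 + 29\right) \left(-153\right) - 140 = \left(\left(-38 + 27\right) - 66\right) \left(-24\right) \left(-153\right) - 140 = \left(-11 - 66\right) \left(-24\right) \left(-153\right) - 140 = \left(-77\right) \left(-24\right) \left(-153\right) - 140 = 1848 \left(-153\right) - 140 = -282744 - 140 = -282884$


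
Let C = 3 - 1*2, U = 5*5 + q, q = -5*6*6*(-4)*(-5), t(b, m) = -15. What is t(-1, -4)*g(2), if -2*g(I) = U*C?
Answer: -53625/2 ≈ -26813.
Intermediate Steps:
q = -3600 (q = -180*(-4)*(-5) = -5*(-144)*(-5) = 720*(-5) = -3600)
U = -3575 (U = 5*5 - 3600 = 25 - 3600 = -3575)
C = 1 (C = 3 - 2 = 1)
g(I) = 3575/2 (g(I) = -(-3575)/2 = -½*(-3575) = 3575/2)
t(-1, -4)*g(2) = -15*3575/2 = -53625/2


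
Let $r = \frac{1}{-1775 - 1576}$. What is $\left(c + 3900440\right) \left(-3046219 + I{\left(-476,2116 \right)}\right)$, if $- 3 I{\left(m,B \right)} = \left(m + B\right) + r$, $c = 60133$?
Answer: $- \frac{40436308689551986}{3351} \approx -1.2067 \cdot 10^{13}$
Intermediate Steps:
$r = - \frac{1}{3351}$ ($r = \frac{1}{-3351} = - \frac{1}{3351} \approx -0.00029842$)
$I{\left(m,B \right)} = \frac{1}{10053} - \frac{B}{3} - \frac{m}{3}$ ($I{\left(m,B \right)} = - \frac{\left(m + B\right) - \frac{1}{3351}}{3} = - \frac{\left(B + m\right) - \frac{1}{3351}}{3} = - \frac{- \frac{1}{3351} + B + m}{3} = \frac{1}{10053} - \frac{B}{3} - \frac{m}{3}$)
$\left(c + 3900440\right) \left(-3046219 + I{\left(-476,2116 \right)}\right) = \left(60133 + 3900440\right) \left(-3046219 - \frac{5495639}{10053}\right) = 3960573 \left(-3046219 + \left(\frac{1}{10053} - \frac{2116}{3} + \frac{476}{3}\right)\right) = 3960573 \left(-3046219 - \frac{5495639}{10053}\right) = 3960573 \left(- \frac{30629135246}{10053}\right) = - \frac{40436308689551986}{3351}$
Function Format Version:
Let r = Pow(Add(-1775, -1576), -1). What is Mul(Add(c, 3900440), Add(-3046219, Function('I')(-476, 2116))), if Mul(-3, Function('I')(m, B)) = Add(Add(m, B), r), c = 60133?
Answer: Rational(-40436308689551986, 3351) ≈ -1.2067e+13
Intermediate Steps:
r = Rational(-1, 3351) (r = Pow(-3351, -1) = Rational(-1, 3351) ≈ -0.00029842)
Function('I')(m, B) = Add(Rational(1, 10053), Mul(Rational(-1, 3), B), Mul(Rational(-1, 3), m)) (Function('I')(m, B) = Mul(Rational(-1, 3), Add(Add(m, B), Rational(-1, 3351))) = Mul(Rational(-1, 3), Add(Add(B, m), Rational(-1, 3351))) = Mul(Rational(-1, 3), Add(Rational(-1, 3351), B, m)) = Add(Rational(1, 10053), Mul(Rational(-1, 3), B), Mul(Rational(-1, 3), m)))
Mul(Add(c, 3900440), Add(-3046219, Function('I')(-476, 2116))) = Mul(Add(60133, 3900440), Add(-3046219, Add(Rational(1, 10053), Mul(Rational(-1, 3), 2116), Mul(Rational(-1, 3), -476)))) = Mul(3960573, Add(-3046219, Add(Rational(1, 10053), Rational(-2116, 3), Rational(476, 3)))) = Mul(3960573, Add(-3046219, Rational(-5495639, 10053))) = Mul(3960573, Rational(-30629135246, 10053)) = Rational(-40436308689551986, 3351)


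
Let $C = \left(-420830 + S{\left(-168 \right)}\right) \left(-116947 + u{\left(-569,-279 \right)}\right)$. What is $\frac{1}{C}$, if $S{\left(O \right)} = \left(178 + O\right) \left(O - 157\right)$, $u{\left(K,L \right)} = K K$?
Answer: $- \frac{1}{87705681120} \approx -1.1402 \cdot 10^{-11}$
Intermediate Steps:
$u{\left(K,L \right)} = K^{2}$
$S{\left(O \right)} = \left(-157 + O\right) \left(178 + O\right)$ ($S{\left(O \right)} = \left(178 + O\right) \left(-157 + O\right) = \left(-157 + O\right) \left(178 + O\right)$)
$C = -87705681120$ ($C = \left(-420830 + \left(-27946 + \left(-168\right)^{2} + 21 \left(-168\right)\right)\right) \left(-116947 + \left(-569\right)^{2}\right) = \left(-420830 - 3250\right) \left(-116947 + 323761\right) = \left(-420830 - 3250\right) 206814 = \left(-424080\right) 206814 = -87705681120$)
$\frac{1}{C} = \frac{1}{-87705681120} = - \frac{1}{87705681120}$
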